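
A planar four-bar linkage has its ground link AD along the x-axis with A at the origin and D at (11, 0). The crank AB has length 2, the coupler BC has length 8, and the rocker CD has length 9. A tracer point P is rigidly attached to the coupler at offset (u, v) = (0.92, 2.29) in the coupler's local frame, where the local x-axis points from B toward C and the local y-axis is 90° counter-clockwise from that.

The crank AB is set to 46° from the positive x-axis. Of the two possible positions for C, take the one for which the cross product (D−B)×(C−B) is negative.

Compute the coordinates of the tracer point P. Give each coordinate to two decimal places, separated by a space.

A=(0,0), D=(11.00,0)
B = A + 2.00·(cos46°, sin46°) = (1.3893, 1.4387)
|BD| = 9.7178
circle(B,8.00) ∩ circle(D,9.00): a=3.9842, h=6.9373
  candidates: C₊=(6.3567,7.7097) cross=67.415; C₋=(4.3026,-6.0120) cross=-67.415
  mode - wants cross < 0 → take C=(4.3026,-6.0120) (cross=-67.415)
ex = (C−B)/|BC| = (0.3642,-0.9313); ey = (0.9313,0.3642)
P = B + 0.92·ex + 2.29·ey = (3.8571,1.4158)

3.86 1.42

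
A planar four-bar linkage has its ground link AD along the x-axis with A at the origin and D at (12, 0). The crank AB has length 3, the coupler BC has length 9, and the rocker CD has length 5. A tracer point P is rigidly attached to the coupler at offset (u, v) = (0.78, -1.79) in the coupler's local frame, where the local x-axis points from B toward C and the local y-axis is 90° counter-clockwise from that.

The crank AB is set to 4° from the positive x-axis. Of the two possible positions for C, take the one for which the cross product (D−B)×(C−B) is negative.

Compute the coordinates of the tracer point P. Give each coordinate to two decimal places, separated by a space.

2.65 -1.71

A=(0,0), D=(12.00,0)
B = A + 3.00·(cos4°, sin4°) = (2.9927, 0.2093)
|BD| = 9.0097
circle(B,9.00) ∩ circle(D,5.00): a=7.6126, h=4.8008
  candidates: C₊=(10.7148,4.8320) cross=43.254; C₋=(10.4917,-4.7671) cross=-43.254
  mode - wants cross < 0 → take C=(10.4917,-4.7671) (cross=-43.254)
ex = (C−B)/|BC| = (0.8332,-0.5529); ey = (0.5529,0.8332)
P = B + 0.78·ex + -1.79·ey = (2.6529,-1.7135)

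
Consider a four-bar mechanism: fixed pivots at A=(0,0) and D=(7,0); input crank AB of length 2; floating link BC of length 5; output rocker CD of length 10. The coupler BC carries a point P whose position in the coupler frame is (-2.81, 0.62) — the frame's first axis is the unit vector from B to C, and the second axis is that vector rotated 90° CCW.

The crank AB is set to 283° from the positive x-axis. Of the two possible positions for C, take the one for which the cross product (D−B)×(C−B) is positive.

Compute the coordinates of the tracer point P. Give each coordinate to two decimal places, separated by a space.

A=(0,0), D=(7.00,0)
B = A + 2.00·(cos283°, sin283°) = (0.4499, -1.9487)
|BD| = 6.8338
circle(B,5.00) ∩ circle(D,10.00): a=-2.0705, h=4.5512
  candidates: C₊=(-2.8324,1.8230) cross=31.102; C₋=(-0.2368,-6.9014) cross=-31.102
  mode + wants cross > 0 → take C=(-2.8324,1.8230) (cross=31.102)
ex = (C−B)/|BC| = (-0.6565,0.7544); ey = (-0.7544,-0.6565)
P = B + -2.81·ex + 0.62·ey = (1.8269,-4.4755)

1.83 -4.48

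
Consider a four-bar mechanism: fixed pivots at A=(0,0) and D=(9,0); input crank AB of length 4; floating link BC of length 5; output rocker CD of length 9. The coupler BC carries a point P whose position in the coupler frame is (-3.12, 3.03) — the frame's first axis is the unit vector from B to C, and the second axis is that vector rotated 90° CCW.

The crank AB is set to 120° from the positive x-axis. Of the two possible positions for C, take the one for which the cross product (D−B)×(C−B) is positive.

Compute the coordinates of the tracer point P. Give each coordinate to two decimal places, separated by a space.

-6.23 4.48

A=(0,0), D=(9.00,0)
B = A + 4.00·(cos120°, sin120°) = (-2.0000, 3.4641)
|BD| = 11.5326
circle(B,5.00) ∩ circle(D,9.00): a=3.3384, h=3.7223
  candidates: C₊=(2.3023,6.0117) cross=42.927; C₋=(0.0661,-1.0890) cross=-42.927
  mode + wants cross > 0 → take C=(2.3023,6.0117) (cross=42.927)
ex = (C−B)/|BC| = (0.8605,0.5095); ey = (-0.5095,0.8605)
P = B + -3.12·ex + 3.03·ey = (-6.2285,4.4816)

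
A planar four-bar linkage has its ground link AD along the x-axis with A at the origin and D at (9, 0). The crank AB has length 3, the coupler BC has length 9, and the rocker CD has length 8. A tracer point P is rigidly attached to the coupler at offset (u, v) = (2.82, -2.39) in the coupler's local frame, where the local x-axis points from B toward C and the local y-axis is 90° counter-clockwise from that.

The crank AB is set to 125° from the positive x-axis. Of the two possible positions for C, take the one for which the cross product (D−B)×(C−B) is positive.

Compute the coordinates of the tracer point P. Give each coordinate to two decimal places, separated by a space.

A=(0,0), D=(9.00,0)
B = A + 3.00·(cos125°, sin125°) = (-1.7207, 2.4575)
|BD| = 10.9988
circle(B,9.00) ∩ circle(D,8.00): a=6.2722, h=6.4544
  candidates: C₊=(5.8350,7.3473) cross=70.991; C₋=(2.9508,-5.2352) cross=-70.991
  mode + wants cross > 0 → take C=(5.8350,7.3473) (cross=70.991)
ex = (C−B)/|BC| = (0.8395,0.5433); ey = (-0.5433,0.8395)
P = B + 2.82·ex + -2.39·ey = (1.9453,1.9831)

1.95 1.98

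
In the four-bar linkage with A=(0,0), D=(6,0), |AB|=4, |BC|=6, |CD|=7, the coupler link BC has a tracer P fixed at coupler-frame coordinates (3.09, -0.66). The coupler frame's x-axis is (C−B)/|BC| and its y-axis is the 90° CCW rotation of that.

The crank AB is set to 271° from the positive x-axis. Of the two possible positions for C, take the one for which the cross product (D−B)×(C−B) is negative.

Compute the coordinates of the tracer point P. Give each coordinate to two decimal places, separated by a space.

2.43 -6.10

A=(0,0), D=(6.00,0)
B = A + 4.00·(cos271°, sin271°) = (0.0698, -3.9994)
|BD| = 7.1528
circle(B,6.00) ∩ circle(D,7.00): a=2.6677, h=5.3743
  candidates: C₊=(-0.7235,1.9479) cross=38.442; C₋=(5.2865,-6.9635) cross=-38.442
  mode - wants cross < 0 → take C=(5.2865,-6.9635) (cross=-38.442)
ex = (C−B)/|BC| = (0.8694,-0.4940); ey = (0.4940,0.8694)
P = B + 3.09·ex + -0.66·ey = (2.4303,-6.0998)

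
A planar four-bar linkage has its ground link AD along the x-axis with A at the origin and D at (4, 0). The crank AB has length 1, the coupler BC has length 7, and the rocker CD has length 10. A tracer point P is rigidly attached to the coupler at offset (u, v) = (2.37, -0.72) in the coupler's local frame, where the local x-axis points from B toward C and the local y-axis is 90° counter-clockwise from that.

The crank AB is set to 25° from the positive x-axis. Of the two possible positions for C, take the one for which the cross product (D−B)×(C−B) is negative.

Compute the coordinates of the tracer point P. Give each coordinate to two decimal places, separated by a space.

A=(0,0), D=(4.00,0)
B = A + 1.00·(cos25°, sin25°) = (0.9063, 0.4226)
|BD| = 3.1224
circle(B,7.00) ∩ circle(D,10.00): a=-6.6055, h=2.3167
  candidates: C₊=(-5.3249,3.6121) cross=7.234; C₋=(-5.9520,-0.9787) cross=-7.234
  mode - wants cross < 0 → take C=(-5.9520,-0.9787) (cross=-7.234)
ex = (C−B)/|BC| = (-0.9798,-0.2002); ey = (0.2002,-0.9798)
P = B + 2.37·ex + -0.72·ey = (-1.5599,0.6536)

-1.56 0.65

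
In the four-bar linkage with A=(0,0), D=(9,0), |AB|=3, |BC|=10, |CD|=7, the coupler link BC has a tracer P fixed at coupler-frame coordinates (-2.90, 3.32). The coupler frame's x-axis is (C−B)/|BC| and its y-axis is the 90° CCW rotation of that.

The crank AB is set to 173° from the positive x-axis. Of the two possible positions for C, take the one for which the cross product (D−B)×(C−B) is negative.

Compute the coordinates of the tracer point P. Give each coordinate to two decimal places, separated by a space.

A=(0,0), D=(9.00,0)
B = A + 3.00·(cos173°, sin173°) = (-2.9776, 0.3656)
|BD| = 11.9832
circle(B,10.00) ∩ circle(D,7.00): a=8.1196, h=5.8372
  candidates: C₊=(5.3163,5.9523) cross=69.948; C₋=(4.9601,-5.7166) cross=-69.948
  mode - wants cross < 0 → take C=(4.9601,-5.7166) (cross=-69.948)
ex = (C−B)/|BC| = (0.7938,-0.6082); ey = (0.6082,0.7938)
P = B + -2.90·ex + 3.32·ey = (-3.2603,4.7648)

-3.26 4.76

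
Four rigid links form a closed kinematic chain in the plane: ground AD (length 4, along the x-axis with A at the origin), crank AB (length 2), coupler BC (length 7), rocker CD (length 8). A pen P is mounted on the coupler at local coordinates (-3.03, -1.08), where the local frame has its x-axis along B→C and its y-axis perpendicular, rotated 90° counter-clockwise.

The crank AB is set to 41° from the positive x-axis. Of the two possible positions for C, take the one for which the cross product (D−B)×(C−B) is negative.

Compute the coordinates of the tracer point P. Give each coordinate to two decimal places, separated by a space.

A=(0,0), D=(4.00,0)
B = A + 2.00·(cos41°, sin41°) = (1.5094, 1.3121)
|BD| = 2.8151
circle(B,7.00) ∩ circle(D,8.00): a=-1.2567, h=6.8863
  candidates: C₊=(3.6073,7.9904) cross=19.385; C₋=(-2.8121,-4.1946) cross=-19.385
  mode - wants cross < 0 → take C=(-2.8121,-4.1946) (cross=-19.385)
ex = (C−B)/|BC| = (-0.6174,-0.7867); ey = (0.7867,-0.6174)
P = B + -3.03·ex + -1.08·ey = (2.5304,4.3625)

2.53 4.36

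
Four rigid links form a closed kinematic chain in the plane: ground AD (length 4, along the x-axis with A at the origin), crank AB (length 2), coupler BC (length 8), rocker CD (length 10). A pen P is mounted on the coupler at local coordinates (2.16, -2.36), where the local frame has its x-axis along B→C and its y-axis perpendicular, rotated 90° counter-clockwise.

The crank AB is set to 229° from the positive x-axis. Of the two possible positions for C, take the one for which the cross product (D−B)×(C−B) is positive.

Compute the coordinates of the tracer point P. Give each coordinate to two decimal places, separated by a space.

A=(0,0), D=(4.00,0)
B = A + 2.00·(cos229°, sin229°) = (-1.3121, -1.5094)
|BD| = 5.5224
circle(B,8.00) ∩ circle(D,10.00): a=-0.4982, h=7.9845
  candidates: C₊=(-3.9738,6.0348) cross=44.093; C₋=(0.3910,-9.3260) cross=-44.093
  mode + wants cross > 0 → take C=(-3.9738,6.0348) (cross=44.093)
ex = (C−B)/|BC| = (-0.3327,0.9430); ey = (-0.9430,-0.3327)
P = B + 2.16·ex + -2.36·ey = (0.1948,1.3127)

0.19 1.31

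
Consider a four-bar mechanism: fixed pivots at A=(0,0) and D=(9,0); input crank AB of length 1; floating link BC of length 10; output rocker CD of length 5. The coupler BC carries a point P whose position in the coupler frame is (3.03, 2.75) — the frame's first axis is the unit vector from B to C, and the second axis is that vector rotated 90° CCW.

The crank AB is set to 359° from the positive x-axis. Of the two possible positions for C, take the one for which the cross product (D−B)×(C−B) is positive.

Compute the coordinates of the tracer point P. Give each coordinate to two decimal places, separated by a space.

A=(0,0), D=(9.00,0)
B = A + 1.00·(cos359°, sin359°) = (0.9998, -0.0175)
|BD| = 8.0002
circle(B,10.00) ∩ circle(D,5.00): a=8.6875, h=4.9525
  candidates: C₊=(9.6765,4.9540) cross=39.621; C₋=(9.6981,-4.9510) cross=-39.621
  mode + wants cross > 0 → take C=(9.6765,4.9540) (cross=39.621)
ex = (C−B)/|BC| = (0.8677,0.4971); ey = (-0.4971,0.8677)
P = B + 3.03·ex + 2.75·ey = (2.2617,3.8750)

2.26 3.87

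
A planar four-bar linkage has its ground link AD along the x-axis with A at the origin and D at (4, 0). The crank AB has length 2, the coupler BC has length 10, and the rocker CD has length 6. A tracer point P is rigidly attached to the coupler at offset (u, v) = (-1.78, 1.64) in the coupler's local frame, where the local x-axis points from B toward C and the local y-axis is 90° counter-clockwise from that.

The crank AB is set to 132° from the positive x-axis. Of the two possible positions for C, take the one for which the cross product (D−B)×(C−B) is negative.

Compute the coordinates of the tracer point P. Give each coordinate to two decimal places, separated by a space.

-1.36 3.91

A=(0,0), D=(4.00,0)
B = A + 2.00·(cos132°, sin132°) = (-1.3383, 1.4863)
|BD| = 5.5413
circle(B,10.00) ∩ circle(D,6.00): a=8.5455, h=5.1938
  candidates: C₊=(8.2871,4.1977) cross=28.780; C₋=(5.5010,-5.8092) cross=-28.780
  mode - wants cross < 0 → take C=(5.5010,-5.8092) (cross=-28.780)
ex = (C−B)/|BC| = (0.6839,-0.7296); ey = (0.7296,0.6839)
P = B + -1.78·ex + 1.64·ey = (-1.3592,3.9065)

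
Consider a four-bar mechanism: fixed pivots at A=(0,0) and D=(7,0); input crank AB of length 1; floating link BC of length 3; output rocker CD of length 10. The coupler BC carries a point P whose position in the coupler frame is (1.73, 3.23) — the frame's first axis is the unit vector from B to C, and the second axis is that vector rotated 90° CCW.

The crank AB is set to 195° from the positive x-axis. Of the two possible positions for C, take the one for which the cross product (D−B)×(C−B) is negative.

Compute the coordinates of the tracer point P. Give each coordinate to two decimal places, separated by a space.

A=(0,0), D=(7.00,0)
B = A + 1.00·(cos195°, sin195°) = (-0.9659, -0.2588)
|BD| = 7.9701
circle(B,3.00) ∩ circle(D,10.00): a=-1.7238, h=2.4553
  candidates: C₊=(-2.7685,2.1392) cross=19.569; C₋=(-2.6090,-2.7688) cross=-19.569
  mode - wants cross < 0 → take C=(-2.6090,-2.7688) (cross=-19.569)
ex = (C−B)/|BC| = (-0.5477,-0.8367); ey = (0.8367,-0.5477)
P = B + 1.73·ex + 3.23·ey = (0.7890,-3.4753)

0.79 -3.48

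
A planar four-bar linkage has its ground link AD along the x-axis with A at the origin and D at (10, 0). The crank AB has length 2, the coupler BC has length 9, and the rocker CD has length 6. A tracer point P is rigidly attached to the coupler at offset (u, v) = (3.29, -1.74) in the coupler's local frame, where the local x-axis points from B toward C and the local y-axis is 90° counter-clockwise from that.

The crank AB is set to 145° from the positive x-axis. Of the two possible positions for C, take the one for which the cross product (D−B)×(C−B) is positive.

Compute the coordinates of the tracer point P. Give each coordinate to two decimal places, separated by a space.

A=(0,0), D=(10.00,0)
B = A + 2.00·(cos145°, sin145°) = (-1.6383, 1.1472)
|BD| = 11.6947
circle(B,9.00) ∩ circle(D,6.00): a=7.7713, h=4.5395
  candidates: C₊=(6.5408,4.9024) cross=53.088; C₋=(5.6502,-4.1327) cross=-53.088
  mode + wants cross > 0 → take C=(6.5408,4.9024) (cross=53.088)
ex = (C−B)/|BC| = (0.9088,0.4173); ey = (-0.4173,0.9088)
P = B + 3.29·ex + -1.74·ey = (2.0776,0.9386)

2.08 0.94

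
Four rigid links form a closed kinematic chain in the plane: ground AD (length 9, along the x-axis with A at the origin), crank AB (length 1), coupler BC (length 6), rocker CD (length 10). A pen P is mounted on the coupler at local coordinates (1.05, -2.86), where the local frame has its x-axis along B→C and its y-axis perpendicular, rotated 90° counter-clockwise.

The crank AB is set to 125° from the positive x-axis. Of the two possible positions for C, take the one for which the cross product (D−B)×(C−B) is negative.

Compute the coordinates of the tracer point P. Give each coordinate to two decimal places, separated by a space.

A=(0,0), D=(9.00,0)
B = A + 1.00·(cos125°, sin125°) = (-0.5736, 0.8192)
|BD| = 9.6086
circle(B,6.00) ∩ circle(D,10.00): a=1.4739, h=5.8161
  candidates: C₊=(1.3908,6.4885) cross=55.885; C₋=(0.3991,-5.1015) cross=-55.885
  mode - wants cross < 0 → take C=(0.3991,-5.1015) (cross=-55.885)
ex = (C−B)/|BC| = (0.1621,-0.9868); ey = (0.9868,0.1621)
P = B + 1.05·ex + -2.86·ey = (-3.2255,-0.6806)

-3.23 -0.68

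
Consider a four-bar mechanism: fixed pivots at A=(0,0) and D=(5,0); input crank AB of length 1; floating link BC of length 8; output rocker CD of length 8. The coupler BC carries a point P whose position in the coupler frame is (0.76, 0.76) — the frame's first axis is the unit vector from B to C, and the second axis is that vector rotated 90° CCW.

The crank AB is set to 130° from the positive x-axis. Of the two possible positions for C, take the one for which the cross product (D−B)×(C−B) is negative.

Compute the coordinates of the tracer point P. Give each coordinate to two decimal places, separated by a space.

0.27 0.20

A=(0,0), D=(5.00,0)
B = A + 1.00·(cos130°, sin130°) = (-0.6428, 0.7660)
|BD| = 5.6945
circle(B,8.00) ∩ circle(D,8.00): a=2.8473, h=7.4762
  candidates: C₊=(3.1843,7.7912) cross=42.573; C₋=(1.1729,-7.0252) cross=-42.573
  mode - wants cross < 0 → take C=(1.1729,-7.0252) (cross=-42.573)
ex = (C−B)/|BC| = (0.2270,-0.9739); ey = (0.9739,0.2270)
P = B + 0.76·ex + 0.76·ey = (0.2699,0.1984)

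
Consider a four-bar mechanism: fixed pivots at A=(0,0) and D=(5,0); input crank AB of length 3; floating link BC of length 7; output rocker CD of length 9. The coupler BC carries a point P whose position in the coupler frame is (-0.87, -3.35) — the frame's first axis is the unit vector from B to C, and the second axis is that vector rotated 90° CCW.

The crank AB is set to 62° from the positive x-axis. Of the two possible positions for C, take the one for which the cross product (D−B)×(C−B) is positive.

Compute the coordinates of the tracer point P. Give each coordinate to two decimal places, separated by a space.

4.07 0.43

A=(0,0), D=(5.00,0)
B = A + 3.00·(cos62°, sin62°) = (1.4084, 2.6488)
|BD| = 4.4627
circle(B,7.00) ∩ circle(D,9.00): a=-1.3539, h=6.8678
  candidates: C₊=(4.3952,8.9797) cross=30.649; C₋=(-3.7576,-2.0748) cross=-30.649
  mode + wants cross > 0 → take C=(4.3952,8.9797) (cross=30.649)
ex = (C−B)/|BC| = (0.4267,0.9044); ey = (-0.9044,0.4267)
P = B + -0.87·ex + -3.35·ey = (4.0669,0.4326)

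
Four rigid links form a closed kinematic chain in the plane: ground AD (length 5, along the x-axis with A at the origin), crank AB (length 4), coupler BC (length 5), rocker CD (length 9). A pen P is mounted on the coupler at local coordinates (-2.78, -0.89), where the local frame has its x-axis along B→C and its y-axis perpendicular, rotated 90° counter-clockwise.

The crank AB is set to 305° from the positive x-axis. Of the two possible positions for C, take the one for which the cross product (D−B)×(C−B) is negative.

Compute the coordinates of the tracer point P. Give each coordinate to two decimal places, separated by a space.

2.04 -0.37

A=(0,0), D=(5.00,0)
B = A + 4.00·(cos305°, sin305°) = (2.2943, -3.2766)
|BD| = 4.2493
circle(B,5.00) ∩ circle(D,9.00): a=-4.4646, h=2.2511
  candidates: C₊=(-2.2842,-5.2858) cross=9.566; C₋=(1.1874,-8.1525) cross=-9.566
  mode - wants cross < 0 → take C=(1.1874,-8.1525) (cross=-9.566)
ex = (C−B)/|BC| = (-0.2214,-0.9752); ey = (0.9752,-0.2214)
P = B + -2.78·ex + -0.89·ey = (2.0418,-0.3686)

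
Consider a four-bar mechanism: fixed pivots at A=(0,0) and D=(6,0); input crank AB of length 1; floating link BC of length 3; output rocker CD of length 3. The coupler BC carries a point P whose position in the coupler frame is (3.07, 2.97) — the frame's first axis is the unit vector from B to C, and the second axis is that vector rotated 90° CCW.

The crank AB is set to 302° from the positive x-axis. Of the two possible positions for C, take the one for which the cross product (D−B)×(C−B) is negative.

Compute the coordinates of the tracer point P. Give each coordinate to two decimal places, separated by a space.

4.22 1.30

A=(0,0), D=(6.00,0)
B = A + 1.00·(cos302°, sin302°) = (0.5299, -0.8480)
|BD| = 5.5354
circle(B,3.00) ∩ circle(D,3.00): a=2.7677, h=1.1575
  candidates: C₊=(3.0876,0.7198) cross=6.407; C₋=(3.4423,-1.5678) cross=-6.407
  mode - wants cross < 0 → take C=(3.4423,-1.5678) (cross=-6.407)
ex = (C−B)/|BC| = (0.9708,-0.2399); ey = (0.2399,0.9708)
P = B + 3.07·ex + 2.97·ey = (4.2228,1.2986)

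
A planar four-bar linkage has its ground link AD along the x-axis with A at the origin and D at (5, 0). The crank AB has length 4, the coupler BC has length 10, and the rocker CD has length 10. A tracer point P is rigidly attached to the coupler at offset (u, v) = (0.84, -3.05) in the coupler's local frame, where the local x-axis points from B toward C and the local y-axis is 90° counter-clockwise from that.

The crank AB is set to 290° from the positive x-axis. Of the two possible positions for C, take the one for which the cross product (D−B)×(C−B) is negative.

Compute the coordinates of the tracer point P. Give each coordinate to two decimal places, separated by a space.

A=(0,0), D=(5.00,0)
B = A + 4.00·(cos290°, sin290°) = (1.3681, -3.7588)
|BD| = 5.2268
circle(B,10.00) ∩ circle(D,10.00): a=2.6134, h=9.6525
  candidates: C₊=(-3.7574,4.8278) cross=50.451; C₋=(10.1255,-8.5866) cross=-50.451
  mode - wants cross < 0 → take C=(10.1255,-8.5866) (cross=-50.451)
ex = (C−B)/|BC| = (0.8757,-0.4828); ey = (0.4828,0.8757)
P = B + 0.84·ex + -3.05·ey = (0.6312,-6.8353)

0.63 -6.84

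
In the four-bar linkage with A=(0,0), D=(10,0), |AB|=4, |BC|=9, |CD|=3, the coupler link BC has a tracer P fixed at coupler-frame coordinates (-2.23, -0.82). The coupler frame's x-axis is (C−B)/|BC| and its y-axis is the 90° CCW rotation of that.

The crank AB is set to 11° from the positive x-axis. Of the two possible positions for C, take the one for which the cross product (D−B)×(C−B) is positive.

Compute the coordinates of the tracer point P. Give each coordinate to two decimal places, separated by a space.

1.69 -0.03

A=(0,0), D=(10.00,0)
B = A + 4.00·(cos11°, sin11°) = (3.9265, 0.7632)
|BD| = 6.1213
circle(B,9.00) ∩ circle(D,3.00): a=8.9418, h=1.0221
  candidates: C₊=(12.9259,0.6625) cross=6.257; C₋=(12.6711,-1.3658) cross=-6.257
  mode + wants cross > 0 → take C=(12.9259,0.6625) (cross=6.257)
ex = (C−B)/|BC| = (0.9999,-0.0112); ey = (0.0112,0.9999)
P = B + -2.23·ex + -0.82·ey = (1.6875,-0.0317)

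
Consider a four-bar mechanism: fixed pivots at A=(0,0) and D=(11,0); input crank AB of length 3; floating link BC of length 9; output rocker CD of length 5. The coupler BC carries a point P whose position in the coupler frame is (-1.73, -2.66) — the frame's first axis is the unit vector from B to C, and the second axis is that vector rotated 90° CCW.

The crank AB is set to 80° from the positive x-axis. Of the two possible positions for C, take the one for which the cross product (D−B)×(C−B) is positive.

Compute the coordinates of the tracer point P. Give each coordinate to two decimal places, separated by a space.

-0.65 0.01

A=(0,0), D=(11.00,0)
B = A + 3.00·(cos80°, sin80°) = (0.5209, 2.9544)
|BD| = 10.8876
circle(B,9.00) ∩ circle(D,5.00): a=8.0155, h=4.0928
  candidates: C₊=(9.3463,4.7186) cross=44.561; C₋=(7.1251,-3.1599) cross=-44.561
  mode + wants cross > 0 → take C=(9.3463,4.7186) (cross=44.561)
ex = (C−B)/|BC| = (0.9806,0.1960); ey = (-0.1960,0.9806)
P = B + -1.73·ex + -2.66·ey = (-0.6541,0.0069)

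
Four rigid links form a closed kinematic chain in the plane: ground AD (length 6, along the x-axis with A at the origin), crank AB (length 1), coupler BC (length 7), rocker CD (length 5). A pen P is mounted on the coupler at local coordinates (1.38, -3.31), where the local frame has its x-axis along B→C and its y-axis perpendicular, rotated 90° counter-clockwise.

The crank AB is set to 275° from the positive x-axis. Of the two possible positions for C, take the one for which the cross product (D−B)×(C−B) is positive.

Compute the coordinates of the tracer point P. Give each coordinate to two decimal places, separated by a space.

3.58 -1.83

A=(0,0), D=(6.00,0)
B = A + 1.00·(cos275°, sin275°) = (0.0872, -0.9962)
|BD| = 5.9962
circle(B,7.00) ∩ circle(D,5.00): a=4.9994, h=4.8996
  candidates: C₊=(4.2030,4.6659) cross=29.379; C₋=(5.8311,-4.9971) cross=-29.379
  mode + wants cross > 0 → take C=(4.2030,4.6659) (cross=29.379)
ex = (C−B)/|BC| = (0.5880,0.8089); ey = (-0.8089,0.5880)
P = B + 1.38·ex + -3.31·ey = (3.5759,-1.8262)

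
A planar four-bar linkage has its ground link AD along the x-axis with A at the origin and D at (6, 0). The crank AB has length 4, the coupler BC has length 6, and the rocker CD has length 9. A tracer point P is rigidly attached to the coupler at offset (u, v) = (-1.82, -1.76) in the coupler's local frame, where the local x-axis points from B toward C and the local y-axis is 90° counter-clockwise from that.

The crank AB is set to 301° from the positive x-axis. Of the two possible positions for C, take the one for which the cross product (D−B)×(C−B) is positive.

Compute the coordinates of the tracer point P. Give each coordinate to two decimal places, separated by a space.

4.54 -2.92

A=(0,0), D=(6.00,0)
B = A + 4.00·(cos301°, sin301°) = (2.0602, -3.4287)
|BD| = 5.2229
circle(B,6.00) ∩ circle(D,9.00): a=-1.6966, h=5.7551
  candidates: C₊=(-2.9978,-0.2010) cross=30.058; C₋=(4.5585,-8.8838) cross=-30.058
  mode + wants cross > 0 → take C=(-2.9978,-0.2010) (cross=30.058)
ex = (C−B)/|BC| = (-0.8430,0.5379); ey = (-0.5379,-0.8430)
P = B + -1.82·ex + -1.76·ey = (4.5412,-2.9241)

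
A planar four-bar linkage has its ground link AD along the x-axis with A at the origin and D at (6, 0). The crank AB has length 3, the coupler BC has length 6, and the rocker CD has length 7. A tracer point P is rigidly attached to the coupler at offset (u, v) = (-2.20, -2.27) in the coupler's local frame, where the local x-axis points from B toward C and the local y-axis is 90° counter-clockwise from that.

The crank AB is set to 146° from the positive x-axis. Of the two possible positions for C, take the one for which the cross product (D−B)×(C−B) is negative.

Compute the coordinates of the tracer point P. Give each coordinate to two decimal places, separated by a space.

A=(0,0), D=(6.00,0)
B = A + 3.00·(cos146°, sin146°) = (-2.4871, 1.6776)
|BD| = 8.6513
circle(B,6.00) ∩ circle(D,7.00): a=3.5743, h=4.8191
  candidates: C₊=(1.9539,5.7122) cross=41.692; C₋=(0.0849,-3.7432) cross=-41.692
  mode - wants cross < 0 → take C=(0.0849,-3.7432) (cross=-41.692)
ex = (C−B)/|BC| = (0.4287,-0.9035); ey = (0.9035,0.4287)
P = B + -2.20·ex + -2.27·ey = (-5.4810,2.6921)

-5.48 2.69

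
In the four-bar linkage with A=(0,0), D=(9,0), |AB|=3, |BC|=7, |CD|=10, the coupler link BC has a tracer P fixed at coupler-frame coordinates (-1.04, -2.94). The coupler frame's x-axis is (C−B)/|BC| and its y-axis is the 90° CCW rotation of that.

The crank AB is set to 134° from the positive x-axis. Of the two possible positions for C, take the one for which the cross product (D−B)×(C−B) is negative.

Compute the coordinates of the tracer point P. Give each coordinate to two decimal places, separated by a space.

-5.20 2.24

A=(0,0), D=(9.00,0)
B = A + 3.00·(cos134°, sin134°) = (-2.0840, 2.1580)
|BD| = 11.2921
circle(B,7.00) ∩ circle(D,10.00): a=3.3878, h=6.1256
  candidates: C₊=(2.4121,7.5232) cross=69.171; C₋=(0.0708,-4.5021) cross=-69.171
  mode - wants cross < 0 → take C=(0.0708,-4.5021) (cross=-69.171)
ex = (C−B)/|BC| = (0.3078,-0.9514); ey = (0.9514,0.3078)
P = B + -1.04·ex + -2.94·ey = (-5.2014,2.2425)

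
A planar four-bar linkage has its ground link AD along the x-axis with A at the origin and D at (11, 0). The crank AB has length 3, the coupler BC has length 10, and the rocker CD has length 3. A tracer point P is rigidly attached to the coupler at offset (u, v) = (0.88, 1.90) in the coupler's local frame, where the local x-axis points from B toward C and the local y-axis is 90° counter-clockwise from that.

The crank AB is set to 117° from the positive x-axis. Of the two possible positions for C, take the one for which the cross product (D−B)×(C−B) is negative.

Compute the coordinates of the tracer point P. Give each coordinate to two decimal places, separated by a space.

0.10 4.17

A=(0,0), D=(11.00,0)
B = A + 3.00·(cos117°, sin117°) = (-1.3620, 2.6730)
|BD| = 12.6477
circle(B,10.00) ∩ circle(D,3.00): a=9.9213, h=1.2519
  candidates: C₊=(8.5998,1.7998) cross=15.833; C₋=(8.0707,-0.6474) cross=-15.833
  mode - wants cross < 0 → take C=(8.0707,-0.6474) (cross=-15.833)
ex = (C−B)/|BC| = (0.9433,-0.3320); ey = (0.3320,0.9433)
P = B + 0.88·ex + 1.90·ey = (0.0990,4.1730)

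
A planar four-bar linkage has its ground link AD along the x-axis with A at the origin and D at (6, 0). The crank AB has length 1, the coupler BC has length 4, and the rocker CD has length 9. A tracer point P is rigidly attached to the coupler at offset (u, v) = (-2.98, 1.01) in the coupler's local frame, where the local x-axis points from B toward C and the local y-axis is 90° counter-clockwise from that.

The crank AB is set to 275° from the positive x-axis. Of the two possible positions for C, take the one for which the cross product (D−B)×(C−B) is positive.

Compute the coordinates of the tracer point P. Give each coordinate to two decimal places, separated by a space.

A=(0,0), D=(6.00,0)
B = A + 1.00·(cos275°, sin275°) = (0.0872, -0.9962)
|BD| = 5.9962
circle(B,4.00) ∩ circle(D,9.00): a=-2.4220, h=3.1834
  candidates: C₊=(-2.8301,1.7405) cross=19.088; C₋=(-1.7723,-4.5377) cross=-19.088
  mode + wants cross > 0 → take C=(-2.8301,1.7405) (cross=19.088)
ex = (C−B)/|BC| = (-0.7293,0.6842); ey = (-0.6842,-0.7293)
P = B + -2.98·ex + 1.01·ey = (1.5695,-3.7717)

1.57 -3.77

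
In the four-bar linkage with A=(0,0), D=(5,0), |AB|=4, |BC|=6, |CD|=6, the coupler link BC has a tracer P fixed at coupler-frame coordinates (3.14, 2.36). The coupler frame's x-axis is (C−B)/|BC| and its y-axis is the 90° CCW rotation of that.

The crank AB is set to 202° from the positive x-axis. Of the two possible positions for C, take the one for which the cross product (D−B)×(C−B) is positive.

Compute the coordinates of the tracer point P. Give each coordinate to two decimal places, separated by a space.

-3.66 2.43

A=(0,0), D=(5.00,0)
B = A + 4.00·(cos202°, sin202°) = (-3.7087, -1.4984)
|BD| = 8.8367
circle(B,6.00) ∩ circle(D,6.00): a=4.4184, h=4.0593
  candidates: C₊=(-0.0427,3.2513) cross=35.871; C₋=(1.3340,-4.7498) cross=-35.871
  mode + wants cross > 0 → take C=(-0.0427,3.2513) (cross=35.871)
ex = (C−B)/|BC| = (0.6110,0.7916); ey = (-0.7916,0.6110)
P = B + 3.14·ex + 2.36·ey = (-3.6584,2.4293)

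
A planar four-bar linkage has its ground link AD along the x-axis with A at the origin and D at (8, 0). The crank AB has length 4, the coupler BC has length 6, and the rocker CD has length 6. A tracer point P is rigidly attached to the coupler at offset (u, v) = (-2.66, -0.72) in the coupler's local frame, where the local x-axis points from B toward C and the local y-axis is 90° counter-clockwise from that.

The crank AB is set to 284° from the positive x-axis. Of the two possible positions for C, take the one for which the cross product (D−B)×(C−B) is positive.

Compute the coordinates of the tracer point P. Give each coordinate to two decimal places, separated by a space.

1.06 -6.64

A=(0,0), D=(8.00,0)
B = A + 4.00·(cos284°, sin284°) = (0.9677, -3.8812)
|BD| = 8.0322
circle(B,6.00) ∩ circle(D,6.00): a=4.0161, h=4.4577
  candidates: C₊=(2.3299,1.9621) cross=35.805; C₋=(6.6378,-5.8433) cross=-35.805
  mode + wants cross > 0 → take C=(2.3299,1.9621) (cross=35.805)
ex = (C−B)/|BC| = (0.2270,0.9739); ey = (-0.9739,0.2270)
P = B + -2.66·ex + -0.72·ey = (1.0650,-6.6352)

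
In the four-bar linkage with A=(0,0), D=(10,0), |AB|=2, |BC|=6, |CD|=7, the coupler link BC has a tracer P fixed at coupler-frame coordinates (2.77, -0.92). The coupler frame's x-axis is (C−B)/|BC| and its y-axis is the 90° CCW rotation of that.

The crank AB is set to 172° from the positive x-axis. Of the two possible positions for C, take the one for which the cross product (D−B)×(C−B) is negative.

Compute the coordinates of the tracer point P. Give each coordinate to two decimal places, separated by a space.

A=(0,0), D=(10.00,0)
B = A + 2.00·(cos172°, sin172°) = (-1.9805, 0.2783)
|BD| = 11.9838
circle(B,6.00) ∩ circle(D,7.00): a=5.4495, h=2.5106
  candidates: C₊=(3.5258,2.6617) cross=30.086; C₋=(3.4092,-2.3582) cross=-30.086
  mode - wants cross < 0 → take C=(3.4092,-2.3582) (cross=-30.086)
ex = (C−B)/|BC| = (0.8983,-0.4394); ey = (0.4394,0.8983)
P = B + 2.77·ex + -0.92·ey = (0.1034,-1.7653)

0.10 -1.77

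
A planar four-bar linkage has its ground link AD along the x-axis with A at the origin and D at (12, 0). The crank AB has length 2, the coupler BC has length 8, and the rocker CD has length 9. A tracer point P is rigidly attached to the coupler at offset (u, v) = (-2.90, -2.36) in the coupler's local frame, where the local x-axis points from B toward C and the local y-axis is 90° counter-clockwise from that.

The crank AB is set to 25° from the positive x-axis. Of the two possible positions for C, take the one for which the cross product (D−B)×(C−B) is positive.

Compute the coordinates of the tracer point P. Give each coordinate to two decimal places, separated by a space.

A=(0,0), D=(12.00,0)
B = A + 2.00·(cos25°, sin25°) = (1.8126, 0.8452)
|BD| = 10.2224
circle(B,8.00) ∩ circle(D,9.00): a=4.2797, h=6.7590
  candidates: C₊=(6.6365,7.2272) cross=69.093; C₋=(5.5188,-6.2445) cross=-69.093
  mode + wants cross > 0 → take C=(6.6365,7.2272) (cross=69.093)
ex = (C−B)/|BC| = (0.6030,0.7978); ey = (-0.7978,0.6030)
P = B + -2.90·ex + -2.36·ey = (1.9466,-2.8913)

1.95 -2.89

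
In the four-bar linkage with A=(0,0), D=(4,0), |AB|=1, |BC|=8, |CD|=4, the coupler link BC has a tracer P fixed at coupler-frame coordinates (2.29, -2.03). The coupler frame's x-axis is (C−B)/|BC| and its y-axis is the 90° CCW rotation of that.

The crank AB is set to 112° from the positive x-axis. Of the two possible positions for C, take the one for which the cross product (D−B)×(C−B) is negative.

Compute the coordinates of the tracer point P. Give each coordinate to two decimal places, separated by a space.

A=(0,0), D=(4.00,0)
B = A + 1.00·(cos112°, sin112°) = (-0.3746, 0.9272)
|BD| = 4.4718
circle(B,8.00) ∩ circle(D,4.00): a=7.6029, h=2.4892
  candidates: C₊=(7.5792,1.7859) cross=11.131; C₋=(6.5469,-3.0843) cross=-11.131
  mode - wants cross < 0 → take C=(6.5469,-3.0843) (cross=-11.131)
ex = (C−B)/|BC| = (0.8652,-0.5014); ey = (0.5014,0.8652)
P = B + 2.29·ex + -2.03·ey = (0.5888,-1.9775)

0.59 -1.98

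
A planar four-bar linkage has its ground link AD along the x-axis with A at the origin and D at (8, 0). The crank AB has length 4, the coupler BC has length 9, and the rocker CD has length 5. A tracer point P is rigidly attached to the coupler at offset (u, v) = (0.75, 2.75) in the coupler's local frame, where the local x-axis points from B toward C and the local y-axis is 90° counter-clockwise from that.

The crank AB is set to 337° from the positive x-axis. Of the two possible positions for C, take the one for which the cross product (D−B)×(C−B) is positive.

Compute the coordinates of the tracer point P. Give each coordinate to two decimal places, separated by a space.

A=(0,0), D=(8.00,0)
B = A + 4.00·(cos337°, sin337°) = (3.6820, -1.5629)
|BD| = 4.5921
circle(B,9.00) ∩ circle(D,5.00): a=8.3935, h=3.2481
  candidates: C₊=(10.4689,4.3479) cross=14.916; C₋=(12.6799,-1.7604) cross=-14.916
  mode + wants cross > 0 → take C=(10.4689,4.3479) (cross=14.916)
ex = (C−B)/|BC| = (0.7541,0.6568); ey = (-0.6568,0.7541)
P = B + 0.75·ex + 2.75·ey = (2.4415,1.0034)

2.44 1.00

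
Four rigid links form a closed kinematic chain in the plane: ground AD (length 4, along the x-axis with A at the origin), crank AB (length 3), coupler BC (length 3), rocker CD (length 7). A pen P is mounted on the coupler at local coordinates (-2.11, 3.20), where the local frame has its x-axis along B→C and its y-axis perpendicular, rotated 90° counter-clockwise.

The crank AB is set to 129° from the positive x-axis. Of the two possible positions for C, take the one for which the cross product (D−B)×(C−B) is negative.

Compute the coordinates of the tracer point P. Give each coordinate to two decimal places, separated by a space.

A=(0,0), D=(4.00,0)
B = A + 3.00·(cos129°, sin129°) = (-1.8880, 2.3314)
|BD| = 6.3327
circle(B,3.00) ∩ circle(D,7.00): a=0.0082, h=3.0000
  candidates: C₊=(-0.7759,5.1177) cross=18.998; C₋=(-2.9848,-0.4609) cross=-18.998
  mode - wants cross < 0 → take C=(-2.9848,-0.4609) (cross=-18.998)
ex = (C−B)/|BC| = (-0.3656,-0.9308); ey = (0.9308,-0.3656)
P = B + -2.11·ex + 3.20·ey = (1.8619,3.1254)

1.86 3.13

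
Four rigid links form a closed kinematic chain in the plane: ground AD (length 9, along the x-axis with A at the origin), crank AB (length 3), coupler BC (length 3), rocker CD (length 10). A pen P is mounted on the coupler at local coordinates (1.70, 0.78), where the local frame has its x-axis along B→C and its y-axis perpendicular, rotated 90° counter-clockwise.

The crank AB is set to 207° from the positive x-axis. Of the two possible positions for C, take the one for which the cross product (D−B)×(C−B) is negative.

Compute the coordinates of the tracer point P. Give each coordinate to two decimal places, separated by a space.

-0.88 -1.90

A=(0,0), D=(9.00,0)
B = A + 3.00·(cos207°, sin207°) = (-2.6730, -1.3620)
|BD| = 11.7522
circle(B,3.00) ∩ circle(D,10.00): a=2.0045, h=2.2320
  candidates: C₊=(-0.9407,1.0873) cross=26.231; C₋=(-0.4234,-3.3467) cross=-26.231
  mode - wants cross < 0 → take C=(-0.4234,-3.3467) (cross=-26.231)
ex = (C−B)/|BC| = (0.7499,-0.6616); ey = (0.6616,0.7499)
P = B + 1.70·ex + 0.78·ey = (-0.8822,-1.9017)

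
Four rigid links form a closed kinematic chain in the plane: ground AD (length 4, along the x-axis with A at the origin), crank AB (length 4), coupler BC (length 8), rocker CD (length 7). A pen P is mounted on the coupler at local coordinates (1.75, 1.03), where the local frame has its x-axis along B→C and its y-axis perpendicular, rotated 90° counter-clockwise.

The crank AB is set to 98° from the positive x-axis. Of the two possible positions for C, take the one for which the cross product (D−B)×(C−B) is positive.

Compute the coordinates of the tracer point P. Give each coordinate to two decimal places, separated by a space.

0.82 5.45

A=(0,0), D=(4.00,0)
B = A + 4.00·(cos98°, sin98°) = (-0.5567, 3.9611)
|BD| = 6.0377
circle(B,8.00) ∩ circle(D,7.00): a=4.2610, h=6.7708
  candidates: C₊=(7.1012,6.2756) cross=40.880; C₋=(-1.7829,-3.9444) cross=-40.880
  mode + wants cross > 0 → take C=(7.1012,6.2756) (cross=40.880)
ex = (C−B)/|BC| = (0.9572,0.2893); ey = (-0.2893,0.9572)
P = B + 1.75·ex + 1.03·ey = (0.8205,5.4533)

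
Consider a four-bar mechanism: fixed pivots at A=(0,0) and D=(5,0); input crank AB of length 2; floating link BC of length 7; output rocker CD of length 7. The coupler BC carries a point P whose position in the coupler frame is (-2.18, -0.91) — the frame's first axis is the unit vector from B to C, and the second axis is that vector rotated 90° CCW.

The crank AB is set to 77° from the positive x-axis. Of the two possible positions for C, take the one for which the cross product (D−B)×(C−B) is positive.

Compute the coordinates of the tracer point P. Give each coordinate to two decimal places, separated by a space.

A=(0,0), D=(5.00,0)
B = A + 2.00·(cos77°, sin77°) = (0.4499, 1.9487)
|BD| = 4.9498
circle(B,7.00) ∩ circle(D,7.00): a=2.4749, h=6.5479
  candidates: C₊=(5.3028,6.9934) cross=32.411; C₋=(0.1471,-5.0447) cross=-32.411
  mode + wants cross > 0 → take C=(5.3028,6.9934) (cross=32.411)
ex = (C−B)/|BC| = (0.6933,0.7207); ey = (-0.7207,0.6933)
P = B + -2.18·ex + -0.91·ey = (-0.4056,-0.2532)

-0.41 -0.25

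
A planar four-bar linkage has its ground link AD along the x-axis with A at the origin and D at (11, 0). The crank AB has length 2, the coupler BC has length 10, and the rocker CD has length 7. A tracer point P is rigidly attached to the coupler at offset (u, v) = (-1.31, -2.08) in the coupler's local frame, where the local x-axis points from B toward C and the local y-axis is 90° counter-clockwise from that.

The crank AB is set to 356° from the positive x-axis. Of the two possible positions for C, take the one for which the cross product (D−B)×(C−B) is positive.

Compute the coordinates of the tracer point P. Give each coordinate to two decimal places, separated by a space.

2.49 -2.55

A=(0,0), D=(11.00,0)
B = A + 2.00·(cos356°, sin356°) = (1.9951, -0.1395)
|BD| = 9.0060
circle(B,10.00) ∩ circle(D,7.00): a=7.3344, h=6.7975
  candidates: C₊=(9.2234,6.7708) cross=61.218; C₋=(9.4340,-6.8226) cross=-61.218
  mode + wants cross > 0 → take C=(9.2234,6.7708) (cross=61.218)
ex = (C−B)/|BC| = (0.7228,0.6910); ey = (-0.6910,0.7228)
P = B + -1.31·ex + -2.08·ey = (2.4856,-2.5482)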